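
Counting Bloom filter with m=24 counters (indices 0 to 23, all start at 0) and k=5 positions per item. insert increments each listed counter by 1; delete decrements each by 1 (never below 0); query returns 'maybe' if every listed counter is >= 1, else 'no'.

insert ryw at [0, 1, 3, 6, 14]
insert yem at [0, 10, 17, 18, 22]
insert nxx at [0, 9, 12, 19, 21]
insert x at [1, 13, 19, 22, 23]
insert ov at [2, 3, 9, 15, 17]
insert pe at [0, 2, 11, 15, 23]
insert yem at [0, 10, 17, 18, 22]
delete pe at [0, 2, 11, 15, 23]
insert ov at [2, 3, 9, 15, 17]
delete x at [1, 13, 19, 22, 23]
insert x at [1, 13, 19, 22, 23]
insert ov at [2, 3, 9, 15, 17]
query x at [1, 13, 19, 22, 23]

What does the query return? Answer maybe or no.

Answer: maybe

Derivation:
Step 1: insert ryw at [0, 1, 3, 6, 14] -> counters=[1,1,0,1,0,0,1,0,0,0,0,0,0,0,1,0,0,0,0,0,0,0,0,0]
Step 2: insert yem at [0, 10, 17, 18, 22] -> counters=[2,1,0,1,0,0,1,0,0,0,1,0,0,0,1,0,0,1,1,0,0,0,1,0]
Step 3: insert nxx at [0, 9, 12, 19, 21] -> counters=[3,1,0,1,0,0,1,0,0,1,1,0,1,0,1,0,0,1,1,1,0,1,1,0]
Step 4: insert x at [1, 13, 19, 22, 23] -> counters=[3,2,0,1,0,0,1,0,0,1,1,0,1,1,1,0,0,1,1,2,0,1,2,1]
Step 5: insert ov at [2, 3, 9, 15, 17] -> counters=[3,2,1,2,0,0,1,0,0,2,1,0,1,1,1,1,0,2,1,2,0,1,2,1]
Step 6: insert pe at [0, 2, 11, 15, 23] -> counters=[4,2,2,2,0,0,1,0,0,2,1,1,1,1,1,2,0,2,1,2,0,1,2,2]
Step 7: insert yem at [0, 10, 17, 18, 22] -> counters=[5,2,2,2,0,0,1,0,0,2,2,1,1,1,1,2,0,3,2,2,0,1,3,2]
Step 8: delete pe at [0, 2, 11, 15, 23] -> counters=[4,2,1,2,0,0,1,0,0,2,2,0,1,1,1,1,0,3,2,2,0,1,3,1]
Step 9: insert ov at [2, 3, 9, 15, 17] -> counters=[4,2,2,3,0,0,1,0,0,3,2,0,1,1,1,2,0,4,2,2,0,1,3,1]
Step 10: delete x at [1, 13, 19, 22, 23] -> counters=[4,1,2,3,0,0,1,0,0,3,2,0,1,0,1,2,0,4,2,1,0,1,2,0]
Step 11: insert x at [1, 13, 19, 22, 23] -> counters=[4,2,2,3,0,0,1,0,0,3,2,0,1,1,1,2,0,4,2,2,0,1,3,1]
Step 12: insert ov at [2, 3, 9, 15, 17] -> counters=[4,2,3,4,0,0,1,0,0,4,2,0,1,1,1,3,0,5,2,2,0,1,3,1]
Query x: check counters[1]=2 counters[13]=1 counters[19]=2 counters[22]=3 counters[23]=1 -> maybe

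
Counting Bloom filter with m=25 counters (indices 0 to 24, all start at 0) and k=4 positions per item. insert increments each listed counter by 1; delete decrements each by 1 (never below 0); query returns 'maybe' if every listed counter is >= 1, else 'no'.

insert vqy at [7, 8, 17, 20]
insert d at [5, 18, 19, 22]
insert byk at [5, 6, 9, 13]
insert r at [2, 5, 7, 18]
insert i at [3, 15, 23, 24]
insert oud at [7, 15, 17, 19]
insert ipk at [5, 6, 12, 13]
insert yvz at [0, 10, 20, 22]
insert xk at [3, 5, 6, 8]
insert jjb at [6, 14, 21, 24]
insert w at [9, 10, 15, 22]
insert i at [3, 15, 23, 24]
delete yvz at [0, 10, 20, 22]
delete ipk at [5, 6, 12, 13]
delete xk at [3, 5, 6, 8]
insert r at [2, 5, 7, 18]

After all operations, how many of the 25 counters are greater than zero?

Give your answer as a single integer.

Answer: 19

Derivation:
Step 1: insert vqy at [7, 8, 17, 20] -> counters=[0,0,0,0,0,0,0,1,1,0,0,0,0,0,0,0,0,1,0,0,1,0,0,0,0]
Step 2: insert d at [5, 18, 19, 22] -> counters=[0,0,0,0,0,1,0,1,1,0,0,0,0,0,0,0,0,1,1,1,1,0,1,0,0]
Step 3: insert byk at [5, 6, 9, 13] -> counters=[0,0,0,0,0,2,1,1,1,1,0,0,0,1,0,0,0,1,1,1,1,0,1,0,0]
Step 4: insert r at [2, 5, 7, 18] -> counters=[0,0,1,0,0,3,1,2,1,1,0,0,0,1,0,0,0,1,2,1,1,0,1,0,0]
Step 5: insert i at [3, 15, 23, 24] -> counters=[0,0,1,1,0,3,1,2,1,1,0,0,0,1,0,1,0,1,2,1,1,0,1,1,1]
Step 6: insert oud at [7, 15, 17, 19] -> counters=[0,0,1,1,0,3,1,3,1,1,0,0,0,1,0,2,0,2,2,2,1,0,1,1,1]
Step 7: insert ipk at [5, 6, 12, 13] -> counters=[0,0,1,1,0,4,2,3,1,1,0,0,1,2,0,2,0,2,2,2,1,0,1,1,1]
Step 8: insert yvz at [0, 10, 20, 22] -> counters=[1,0,1,1,0,4,2,3,1,1,1,0,1,2,0,2,0,2,2,2,2,0,2,1,1]
Step 9: insert xk at [3, 5, 6, 8] -> counters=[1,0,1,2,0,5,3,3,2,1,1,0,1,2,0,2,0,2,2,2,2,0,2,1,1]
Step 10: insert jjb at [6, 14, 21, 24] -> counters=[1,0,1,2,0,5,4,3,2,1,1,0,1,2,1,2,0,2,2,2,2,1,2,1,2]
Step 11: insert w at [9, 10, 15, 22] -> counters=[1,0,1,2,0,5,4,3,2,2,2,0,1,2,1,3,0,2,2,2,2,1,3,1,2]
Step 12: insert i at [3, 15, 23, 24] -> counters=[1,0,1,3,0,5,4,3,2,2,2,0,1,2,1,4,0,2,2,2,2,1,3,2,3]
Step 13: delete yvz at [0, 10, 20, 22] -> counters=[0,0,1,3,0,5,4,3,2,2,1,0,1,2,1,4,0,2,2,2,1,1,2,2,3]
Step 14: delete ipk at [5, 6, 12, 13] -> counters=[0,0,1,3,0,4,3,3,2,2,1,0,0,1,1,4,0,2,2,2,1,1,2,2,3]
Step 15: delete xk at [3, 5, 6, 8] -> counters=[0,0,1,2,0,3,2,3,1,2,1,0,0,1,1,4,0,2,2,2,1,1,2,2,3]
Step 16: insert r at [2, 5, 7, 18] -> counters=[0,0,2,2,0,4,2,4,1,2,1,0,0,1,1,4,0,2,3,2,1,1,2,2,3]
Final counters=[0,0,2,2,0,4,2,4,1,2,1,0,0,1,1,4,0,2,3,2,1,1,2,2,3] -> 19 nonzero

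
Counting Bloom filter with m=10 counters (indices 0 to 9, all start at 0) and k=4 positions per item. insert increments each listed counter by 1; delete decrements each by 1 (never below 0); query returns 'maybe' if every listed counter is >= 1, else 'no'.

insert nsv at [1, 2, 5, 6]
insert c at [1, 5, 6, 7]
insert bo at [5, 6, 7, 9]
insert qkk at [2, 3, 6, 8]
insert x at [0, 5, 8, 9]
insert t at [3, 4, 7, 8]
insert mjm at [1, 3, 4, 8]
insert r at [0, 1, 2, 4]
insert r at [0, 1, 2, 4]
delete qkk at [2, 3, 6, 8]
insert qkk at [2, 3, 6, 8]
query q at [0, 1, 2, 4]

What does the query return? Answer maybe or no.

Step 1: insert nsv at [1, 2, 5, 6] -> counters=[0,1,1,0,0,1,1,0,0,0]
Step 2: insert c at [1, 5, 6, 7] -> counters=[0,2,1,0,0,2,2,1,0,0]
Step 3: insert bo at [5, 6, 7, 9] -> counters=[0,2,1,0,0,3,3,2,0,1]
Step 4: insert qkk at [2, 3, 6, 8] -> counters=[0,2,2,1,0,3,4,2,1,1]
Step 5: insert x at [0, 5, 8, 9] -> counters=[1,2,2,1,0,4,4,2,2,2]
Step 6: insert t at [3, 4, 7, 8] -> counters=[1,2,2,2,1,4,4,3,3,2]
Step 7: insert mjm at [1, 3, 4, 8] -> counters=[1,3,2,3,2,4,4,3,4,2]
Step 8: insert r at [0, 1, 2, 4] -> counters=[2,4,3,3,3,4,4,3,4,2]
Step 9: insert r at [0, 1, 2, 4] -> counters=[3,5,4,3,4,4,4,3,4,2]
Step 10: delete qkk at [2, 3, 6, 8] -> counters=[3,5,3,2,4,4,3,3,3,2]
Step 11: insert qkk at [2, 3, 6, 8] -> counters=[3,5,4,3,4,4,4,3,4,2]
Query q: check counters[0]=3 counters[1]=5 counters[2]=4 counters[4]=4 -> maybe

Answer: maybe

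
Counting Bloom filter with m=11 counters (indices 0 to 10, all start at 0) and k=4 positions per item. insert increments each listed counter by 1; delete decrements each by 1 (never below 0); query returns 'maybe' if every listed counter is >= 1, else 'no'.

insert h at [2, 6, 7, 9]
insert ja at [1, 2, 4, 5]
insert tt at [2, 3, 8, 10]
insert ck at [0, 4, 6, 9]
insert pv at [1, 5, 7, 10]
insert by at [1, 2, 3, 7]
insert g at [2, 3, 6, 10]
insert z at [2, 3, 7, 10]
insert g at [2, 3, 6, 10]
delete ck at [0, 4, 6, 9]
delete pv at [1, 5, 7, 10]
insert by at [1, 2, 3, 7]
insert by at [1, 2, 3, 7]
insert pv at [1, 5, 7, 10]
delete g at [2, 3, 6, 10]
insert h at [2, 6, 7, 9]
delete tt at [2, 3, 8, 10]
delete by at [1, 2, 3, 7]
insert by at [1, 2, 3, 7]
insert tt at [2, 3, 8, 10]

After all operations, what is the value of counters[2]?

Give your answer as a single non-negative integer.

Answer: 9

Derivation:
Step 1: insert h at [2, 6, 7, 9] -> counters=[0,0,1,0,0,0,1,1,0,1,0]
Step 2: insert ja at [1, 2, 4, 5] -> counters=[0,1,2,0,1,1,1,1,0,1,0]
Step 3: insert tt at [2, 3, 8, 10] -> counters=[0,1,3,1,1,1,1,1,1,1,1]
Step 4: insert ck at [0, 4, 6, 9] -> counters=[1,1,3,1,2,1,2,1,1,2,1]
Step 5: insert pv at [1, 5, 7, 10] -> counters=[1,2,3,1,2,2,2,2,1,2,2]
Step 6: insert by at [1, 2, 3, 7] -> counters=[1,3,4,2,2,2,2,3,1,2,2]
Step 7: insert g at [2, 3, 6, 10] -> counters=[1,3,5,3,2,2,3,3,1,2,3]
Step 8: insert z at [2, 3, 7, 10] -> counters=[1,3,6,4,2,2,3,4,1,2,4]
Step 9: insert g at [2, 3, 6, 10] -> counters=[1,3,7,5,2,2,4,4,1,2,5]
Step 10: delete ck at [0, 4, 6, 9] -> counters=[0,3,7,5,1,2,3,4,1,1,5]
Step 11: delete pv at [1, 5, 7, 10] -> counters=[0,2,7,5,1,1,3,3,1,1,4]
Step 12: insert by at [1, 2, 3, 7] -> counters=[0,3,8,6,1,1,3,4,1,1,4]
Step 13: insert by at [1, 2, 3, 7] -> counters=[0,4,9,7,1,1,3,5,1,1,4]
Step 14: insert pv at [1, 5, 7, 10] -> counters=[0,5,9,7,1,2,3,6,1,1,5]
Step 15: delete g at [2, 3, 6, 10] -> counters=[0,5,8,6,1,2,2,6,1,1,4]
Step 16: insert h at [2, 6, 7, 9] -> counters=[0,5,9,6,1,2,3,7,1,2,4]
Step 17: delete tt at [2, 3, 8, 10] -> counters=[0,5,8,5,1,2,3,7,0,2,3]
Step 18: delete by at [1, 2, 3, 7] -> counters=[0,4,7,4,1,2,3,6,0,2,3]
Step 19: insert by at [1, 2, 3, 7] -> counters=[0,5,8,5,1,2,3,7,0,2,3]
Step 20: insert tt at [2, 3, 8, 10] -> counters=[0,5,9,6,1,2,3,7,1,2,4]
Final counters=[0,5,9,6,1,2,3,7,1,2,4] -> counters[2]=9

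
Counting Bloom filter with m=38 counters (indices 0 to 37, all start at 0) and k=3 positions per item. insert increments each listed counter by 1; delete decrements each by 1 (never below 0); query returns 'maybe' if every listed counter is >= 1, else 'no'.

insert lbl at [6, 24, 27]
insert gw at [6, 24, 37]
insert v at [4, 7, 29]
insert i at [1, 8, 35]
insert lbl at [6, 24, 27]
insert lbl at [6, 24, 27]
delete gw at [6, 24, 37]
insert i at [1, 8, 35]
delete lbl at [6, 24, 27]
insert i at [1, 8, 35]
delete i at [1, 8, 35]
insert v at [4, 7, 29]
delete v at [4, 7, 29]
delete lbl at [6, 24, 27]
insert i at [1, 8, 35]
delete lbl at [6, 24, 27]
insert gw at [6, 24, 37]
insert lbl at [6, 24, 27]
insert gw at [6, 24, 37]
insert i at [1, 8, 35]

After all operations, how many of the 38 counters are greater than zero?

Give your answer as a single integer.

Step 1: insert lbl at [6, 24, 27] -> counters=[0,0,0,0,0,0,1,0,0,0,0,0,0,0,0,0,0,0,0,0,0,0,0,0,1,0,0,1,0,0,0,0,0,0,0,0,0,0]
Step 2: insert gw at [6, 24, 37] -> counters=[0,0,0,0,0,0,2,0,0,0,0,0,0,0,0,0,0,0,0,0,0,0,0,0,2,0,0,1,0,0,0,0,0,0,0,0,0,1]
Step 3: insert v at [4, 7, 29] -> counters=[0,0,0,0,1,0,2,1,0,0,0,0,0,0,0,0,0,0,0,0,0,0,0,0,2,0,0,1,0,1,0,0,0,0,0,0,0,1]
Step 4: insert i at [1, 8, 35] -> counters=[0,1,0,0,1,0,2,1,1,0,0,0,0,0,0,0,0,0,0,0,0,0,0,0,2,0,0,1,0,1,0,0,0,0,0,1,0,1]
Step 5: insert lbl at [6, 24, 27] -> counters=[0,1,0,0,1,0,3,1,1,0,0,0,0,0,0,0,0,0,0,0,0,0,0,0,3,0,0,2,0,1,0,0,0,0,0,1,0,1]
Step 6: insert lbl at [6, 24, 27] -> counters=[0,1,0,0,1,0,4,1,1,0,0,0,0,0,0,0,0,0,0,0,0,0,0,0,4,0,0,3,0,1,0,0,0,0,0,1,0,1]
Step 7: delete gw at [6, 24, 37] -> counters=[0,1,0,0,1,0,3,1,1,0,0,0,0,0,0,0,0,0,0,0,0,0,0,0,3,0,0,3,0,1,0,0,0,0,0,1,0,0]
Step 8: insert i at [1, 8, 35] -> counters=[0,2,0,0,1,0,3,1,2,0,0,0,0,0,0,0,0,0,0,0,0,0,0,0,3,0,0,3,0,1,0,0,0,0,0,2,0,0]
Step 9: delete lbl at [6, 24, 27] -> counters=[0,2,0,0,1,0,2,1,2,0,0,0,0,0,0,0,0,0,0,0,0,0,0,0,2,0,0,2,0,1,0,0,0,0,0,2,0,0]
Step 10: insert i at [1, 8, 35] -> counters=[0,3,0,0,1,0,2,1,3,0,0,0,0,0,0,0,0,0,0,0,0,0,0,0,2,0,0,2,0,1,0,0,0,0,0,3,0,0]
Step 11: delete i at [1, 8, 35] -> counters=[0,2,0,0,1,0,2,1,2,0,0,0,0,0,0,0,0,0,0,0,0,0,0,0,2,0,0,2,0,1,0,0,0,0,0,2,0,0]
Step 12: insert v at [4, 7, 29] -> counters=[0,2,0,0,2,0,2,2,2,0,0,0,0,0,0,0,0,0,0,0,0,0,0,0,2,0,0,2,0,2,0,0,0,0,0,2,0,0]
Step 13: delete v at [4, 7, 29] -> counters=[0,2,0,0,1,0,2,1,2,0,0,0,0,0,0,0,0,0,0,0,0,0,0,0,2,0,0,2,0,1,0,0,0,0,0,2,0,0]
Step 14: delete lbl at [6, 24, 27] -> counters=[0,2,0,0,1,0,1,1,2,0,0,0,0,0,0,0,0,0,0,0,0,0,0,0,1,0,0,1,0,1,0,0,0,0,0,2,0,0]
Step 15: insert i at [1, 8, 35] -> counters=[0,3,0,0,1,0,1,1,3,0,0,0,0,0,0,0,0,0,0,0,0,0,0,0,1,0,0,1,0,1,0,0,0,0,0,3,0,0]
Step 16: delete lbl at [6, 24, 27] -> counters=[0,3,0,0,1,0,0,1,3,0,0,0,0,0,0,0,0,0,0,0,0,0,0,0,0,0,0,0,0,1,0,0,0,0,0,3,0,0]
Step 17: insert gw at [6, 24, 37] -> counters=[0,3,0,0,1,0,1,1,3,0,0,0,0,0,0,0,0,0,0,0,0,0,0,0,1,0,0,0,0,1,0,0,0,0,0,3,0,1]
Step 18: insert lbl at [6, 24, 27] -> counters=[0,3,0,0,1,0,2,1,3,0,0,0,0,0,0,0,0,0,0,0,0,0,0,0,2,0,0,1,0,1,0,0,0,0,0,3,0,1]
Step 19: insert gw at [6, 24, 37] -> counters=[0,3,0,0,1,0,3,1,3,0,0,0,0,0,0,0,0,0,0,0,0,0,0,0,3,0,0,1,0,1,0,0,0,0,0,3,0,2]
Step 20: insert i at [1, 8, 35] -> counters=[0,4,0,0,1,0,3,1,4,0,0,0,0,0,0,0,0,0,0,0,0,0,0,0,3,0,0,1,0,1,0,0,0,0,0,4,0,2]
Final counters=[0,4,0,0,1,0,3,1,4,0,0,0,0,0,0,0,0,0,0,0,0,0,0,0,3,0,0,1,0,1,0,0,0,0,0,4,0,2] -> 10 nonzero

Answer: 10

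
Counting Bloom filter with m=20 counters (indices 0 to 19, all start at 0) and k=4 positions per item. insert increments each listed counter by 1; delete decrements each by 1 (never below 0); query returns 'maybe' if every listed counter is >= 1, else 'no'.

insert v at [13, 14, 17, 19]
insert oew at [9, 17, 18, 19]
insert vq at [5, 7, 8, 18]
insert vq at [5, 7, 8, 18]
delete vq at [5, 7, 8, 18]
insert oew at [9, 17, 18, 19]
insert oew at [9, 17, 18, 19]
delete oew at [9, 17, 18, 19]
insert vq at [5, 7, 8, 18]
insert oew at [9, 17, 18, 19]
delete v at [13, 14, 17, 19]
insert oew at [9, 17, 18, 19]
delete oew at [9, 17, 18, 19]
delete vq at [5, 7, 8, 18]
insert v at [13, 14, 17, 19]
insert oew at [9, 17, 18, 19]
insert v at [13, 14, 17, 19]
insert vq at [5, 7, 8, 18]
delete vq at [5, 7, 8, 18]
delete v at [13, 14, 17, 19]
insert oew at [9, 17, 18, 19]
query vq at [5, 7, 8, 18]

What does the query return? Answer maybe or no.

Answer: maybe

Derivation:
Step 1: insert v at [13, 14, 17, 19] -> counters=[0,0,0,0,0,0,0,0,0,0,0,0,0,1,1,0,0,1,0,1]
Step 2: insert oew at [9, 17, 18, 19] -> counters=[0,0,0,0,0,0,0,0,0,1,0,0,0,1,1,0,0,2,1,2]
Step 3: insert vq at [5, 7, 8, 18] -> counters=[0,0,0,0,0,1,0,1,1,1,0,0,0,1,1,0,0,2,2,2]
Step 4: insert vq at [5, 7, 8, 18] -> counters=[0,0,0,0,0,2,0,2,2,1,0,0,0,1,1,0,0,2,3,2]
Step 5: delete vq at [5, 7, 8, 18] -> counters=[0,0,0,0,0,1,0,1,1,1,0,0,0,1,1,0,0,2,2,2]
Step 6: insert oew at [9, 17, 18, 19] -> counters=[0,0,0,0,0,1,0,1,1,2,0,0,0,1,1,0,0,3,3,3]
Step 7: insert oew at [9, 17, 18, 19] -> counters=[0,0,0,0,0,1,0,1,1,3,0,0,0,1,1,0,0,4,4,4]
Step 8: delete oew at [9, 17, 18, 19] -> counters=[0,0,0,0,0,1,0,1,1,2,0,0,0,1,1,0,0,3,3,3]
Step 9: insert vq at [5, 7, 8, 18] -> counters=[0,0,0,0,0,2,0,2,2,2,0,0,0,1,1,0,0,3,4,3]
Step 10: insert oew at [9, 17, 18, 19] -> counters=[0,0,0,0,0,2,0,2,2,3,0,0,0,1,1,0,0,4,5,4]
Step 11: delete v at [13, 14, 17, 19] -> counters=[0,0,0,0,0,2,0,2,2,3,0,0,0,0,0,0,0,3,5,3]
Step 12: insert oew at [9, 17, 18, 19] -> counters=[0,0,0,0,0,2,0,2,2,4,0,0,0,0,0,0,0,4,6,4]
Step 13: delete oew at [9, 17, 18, 19] -> counters=[0,0,0,0,0,2,0,2,2,3,0,0,0,0,0,0,0,3,5,3]
Step 14: delete vq at [5, 7, 8, 18] -> counters=[0,0,0,0,0,1,0,1,1,3,0,0,0,0,0,0,0,3,4,3]
Step 15: insert v at [13, 14, 17, 19] -> counters=[0,0,0,0,0,1,0,1,1,3,0,0,0,1,1,0,0,4,4,4]
Step 16: insert oew at [9, 17, 18, 19] -> counters=[0,0,0,0,0,1,0,1,1,4,0,0,0,1,1,0,0,5,5,5]
Step 17: insert v at [13, 14, 17, 19] -> counters=[0,0,0,0,0,1,0,1,1,4,0,0,0,2,2,0,0,6,5,6]
Step 18: insert vq at [5, 7, 8, 18] -> counters=[0,0,0,0,0,2,0,2,2,4,0,0,0,2,2,0,0,6,6,6]
Step 19: delete vq at [5, 7, 8, 18] -> counters=[0,0,0,0,0,1,0,1,1,4,0,0,0,2,2,0,0,6,5,6]
Step 20: delete v at [13, 14, 17, 19] -> counters=[0,0,0,0,0,1,0,1,1,4,0,0,0,1,1,0,0,5,5,5]
Step 21: insert oew at [9, 17, 18, 19] -> counters=[0,0,0,0,0,1,0,1,1,5,0,0,0,1,1,0,0,6,6,6]
Query vq: check counters[5]=1 counters[7]=1 counters[8]=1 counters[18]=6 -> maybe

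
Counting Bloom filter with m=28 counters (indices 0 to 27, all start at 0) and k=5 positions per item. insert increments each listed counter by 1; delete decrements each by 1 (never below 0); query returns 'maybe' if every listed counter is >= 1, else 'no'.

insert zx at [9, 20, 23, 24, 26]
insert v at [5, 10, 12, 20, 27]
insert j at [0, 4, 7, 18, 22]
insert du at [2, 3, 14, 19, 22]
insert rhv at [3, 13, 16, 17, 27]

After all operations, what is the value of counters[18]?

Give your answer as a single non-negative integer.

Answer: 1

Derivation:
Step 1: insert zx at [9, 20, 23, 24, 26] -> counters=[0,0,0,0,0,0,0,0,0,1,0,0,0,0,0,0,0,0,0,0,1,0,0,1,1,0,1,0]
Step 2: insert v at [5, 10, 12, 20, 27] -> counters=[0,0,0,0,0,1,0,0,0,1,1,0,1,0,0,0,0,0,0,0,2,0,0,1,1,0,1,1]
Step 3: insert j at [0, 4, 7, 18, 22] -> counters=[1,0,0,0,1,1,0,1,0,1,1,0,1,0,0,0,0,0,1,0,2,0,1,1,1,0,1,1]
Step 4: insert du at [2, 3, 14, 19, 22] -> counters=[1,0,1,1,1,1,0,1,0,1,1,0,1,0,1,0,0,0,1,1,2,0,2,1,1,0,1,1]
Step 5: insert rhv at [3, 13, 16, 17, 27] -> counters=[1,0,1,2,1,1,0,1,0,1,1,0,1,1,1,0,1,1,1,1,2,0,2,1,1,0,1,2]
Final counters=[1,0,1,2,1,1,0,1,0,1,1,0,1,1,1,0,1,1,1,1,2,0,2,1,1,0,1,2] -> counters[18]=1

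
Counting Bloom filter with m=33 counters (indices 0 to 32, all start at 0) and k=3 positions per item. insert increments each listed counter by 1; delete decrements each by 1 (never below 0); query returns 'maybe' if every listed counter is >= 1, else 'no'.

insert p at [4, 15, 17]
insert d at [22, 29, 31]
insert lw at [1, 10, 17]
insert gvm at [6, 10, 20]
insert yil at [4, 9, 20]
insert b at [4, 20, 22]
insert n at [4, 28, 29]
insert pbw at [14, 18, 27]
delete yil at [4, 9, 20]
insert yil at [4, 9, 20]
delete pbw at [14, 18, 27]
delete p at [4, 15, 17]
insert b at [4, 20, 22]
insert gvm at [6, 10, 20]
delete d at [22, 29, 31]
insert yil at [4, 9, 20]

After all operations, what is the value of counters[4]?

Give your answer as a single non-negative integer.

Step 1: insert p at [4, 15, 17] -> counters=[0,0,0,0,1,0,0,0,0,0,0,0,0,0,0,1,0,1,0,0,0,0,0,0,0,0,0,0,0,0,0,0,0]
Step 2: insert d at [22, 29, 31] -> counters=[0,0,0,0,1,0,0,0,0,0,0,0,0,0,0,1,0,1,0,0,0,0,1,0,0,0,0,0,0,1,0,1,0]
Step 3: insert lw at [1, 10, 17] -> counters=[0,1,0,0,1,0,0,0,0,0,1,0,0,0,0,1,0,2,0,0,0,0,1,0,0,0,0,0,0,1,0,1,0]
Step 4: insert gvm at [6, 10, 20] -> counters=[0,1,0,0,1,0,1,0,0,0,2,0,0,0,0,1,0,2,0,0,1,0,1,0,0,0,0,0,0,1,0,1,0]
Step 5: insert yil at [4, 9, 20] -> counters=[0,1,0,0,2,0,1,0,0,1,2,0,0,0,0,1,0,2,0,0,2,0,1,0,0,0,0,0,0,1,0,1,0]
Step 6: insert b at [4, 20, 22] -> counters=[0,1,0,0,3,0,1,0,0,1,2,0,0,0,0,1,0,2,0,0,3,0,2,0,0,0,0,0,0,1,0,1,0]
Step 7: insert n at [4, 28, 29] -> counters=[0,1,0,0,4,0,1,0,0,1,2,0,0,0,0,1,0,2,0,0,3,0,2,0,0,0,0,0,1,2,0,1,0]
Step 8: insert pbw at [14, 18, 27] -> counters=[0,1,0,0,4,0,1,0,0,1,2,0,0,0,1,1,0,2,1,0,3,0,2,0,0,0,0,1,1,2,0,1,0]
Step 9: delete yil at [4, 9, 20] -> counters=[0,1,0,0,3,0,1,0,0,0,2,0,0,0,1,1,0,2,1,0,2,0,2,0,0,0,0,1,1,2,0,1,0]
Step 10: insert yil at [4, 9, 20] -> counters=[0,1,0,0,4,0,1,0,0,1,2,0,0,0,1,1,0,2,1,0,3,0,2,0,0,0,0,1,1,2,0,1,0]
Step 11: delete pbw at [14, 18, 27] -> counters=[0,1,0,0,4,0,1,0,0,1,2,0,0,0,0,1,0,2,0,0,3,0,2,0,0,0,0,0,1,2,0,1,0]
Step 12: delete p at [4, 15, 17] -> counters=[0,1,0,0,3,0,1,0,0,1,2,0,0,0,0,0,0,1,0,0,3,0,2,0,0,0,0,0,1,2,0,1,0]
Step 13: insert b at [4, 20, 22] -> counters=[0,1,0,0,4,0,1,0,0,1,2,0,0,0,0,0,0,1,0,0,4,0,3,0,0,0,0,0,1,2,0,1,0]
Step 14: insert gvm at [6, 10, 20] -> counters=[0,1,0,0,4,0,2,0,0,1,3,0,0,0,0,0,0,1,0,0,5,0,3,0,0,0,0,0,1,2,0,1,0]
Step 15: delete d at [22, 29, 31] -> counters=[0,1,0,0,4,0,2,0,0,1,3,0,0,0,0,0,0,1,0,0,5,0,2,0,0,0,0,0,1,1,0,0,0]
Step 16: insert yil at [4, 9, 20] -> counters=[0,1,0,0,5,0,2,0,0,2,3,0,0,0,0,0,0,1,0,0,6,0,2,0,0,0,0,0,1,1,0,0,0]
Final counters=[0,1,0,0,5,0,2,0,0,2,3,0,0,0,0,0,0,1,0,0,6,0,2,0,0,0,0,0,1,1,0,0,0] -> counters[4]=5

Answer: 5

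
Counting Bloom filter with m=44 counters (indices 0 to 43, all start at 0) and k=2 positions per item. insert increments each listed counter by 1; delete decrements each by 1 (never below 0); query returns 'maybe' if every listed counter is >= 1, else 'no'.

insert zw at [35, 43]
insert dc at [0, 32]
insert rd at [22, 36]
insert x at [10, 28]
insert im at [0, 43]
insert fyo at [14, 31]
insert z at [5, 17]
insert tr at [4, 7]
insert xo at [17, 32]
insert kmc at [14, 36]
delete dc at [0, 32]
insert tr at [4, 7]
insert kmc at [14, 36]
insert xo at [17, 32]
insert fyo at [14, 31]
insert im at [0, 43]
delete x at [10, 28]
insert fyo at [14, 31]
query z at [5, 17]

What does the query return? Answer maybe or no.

Answer: maybe

Derivation:
Step 1: insert zw at [35, 43] -> counters=[0,0,0,0,0,0,0,0,0,0,0,0,0,0,0,0,0,0,0,0,0,0,0,0,0,0,0,0,0,0,0,0,0,0,0,1,0,0,0,0,0,0,0,1]
Step 2: insert dc at [0, 32] -> counters=[1,0,0,0,0,0,0,0,0,0,0,0,0,0,0,0,0,0,0,0,0,0,0,0,0,0,0,0,0,0,0,0,1,0,0,1,0,0,0,0,0,0,0,1]
Step 3: insert rd at [22, 36] -> counters=[1,0,0,0,0,0,0,0,0,0,0,0,0,0,0,0,0,0,0,0,0,0,1,0,0,0,0,0,0,0,0,0,1,0,0,1,1,0,0,0,0,0,0,1]
Step 4: insert x at [10, 28] -> counters=[1,0,0,0,0,0,0,0,0,0,1,0,0,0,0,0,0,0,0,0,0,0,1,0,0,0,0,0,1,0,0,0,1,0,0,1,1,0,0,0,0,0,0,1]
Step 5: insert im at [0, 43] -> counters=[2,0,0,0,0,0,0,0,0,0,1,0,0,0,0,0,0,0,0,0,0,0,1,0,0,0,0,0,1,0,0,0,1,0,0,1,1,0,0,0,0,0,0,2]
Step 6: insert fyo at [14, 31] -> counters=[2,0,0,0,0,0,0,0,0,0,1,0,0,0,1,0,0,0,0,0,0,0,1,0,0,0,0,0,1,0,0,1,1,0,0,1,1,0,0,0,0,0,0,2]
Step 7: insert z at [5, 17] -> counters=[2,0,0,0,0,1,0,0,0,0,1,0,0,0,1,0,0,1,0,0,0,0,1,0,0,0,0,0,1,0,0,1,1,0,0,1,1,0,0,0,0,0,0,2]
Step 8: insert tr at [4, 7] -> counters=[2,0,0,0,1,1,0,1,0,0,1,0,0,0,1,0,0,1,0,0,0,0,1,0,0,0,0,0,1,0,0,1,1,0,0,1,1,0,0,0,0,0,0,2]
Step 9: insert xo at [17, 32] -> counters=[2,0,0,0,1,1,0,1,0,0,1,0,0,0,1,0,0,2,0,0,0,0,1,0,0,0,0,0,1,0,0,1,2,0,0,1,1,0,0,0,0,0,0,2]
Step 10: insert kmc at [14, 36] -> counters=[2,0,0,0,1,1,0,1,0,0,1,0,0,0,2,0,0,2,0,0,0,0,1,0,0,0,0,0,1,0,0,1,2,0,0,1,2,0,0,0,0,0,0,2]
Step 11: delete dc at [0, 32] -> counters=[1,0,0,0,1,1,0,1,0,0,1,0,0,0,2,0,0,2,0,0,0,0,1,0,0,0,0,0,1,0,0,1,1,0,0,1,2,0,0,0,0,0,0,2]
Step 12: insert tr at [4, 7] -> counters=[1,0,0,0,2,1,0,2,0,0,1,0,0,0,2,0,0,2,0,0,0,0,1,0,0,0,0,0,1,0,0,1,1,0,0,1,2,0,0,0,0,0,0,2]
Step 13: insert kmc at [14, 36] -> counters=[1,0,0,0,2,1,0,2,0,0,1,0,0,0,3,0,0,2,0,0,0,0,1,0,0,0,0,0,1,0,0,1,1,0,0,1,3,0,0,0,0,0,0,2]
Step 14: insert xo at [17, 32] -> counters=[1,0,0,0,2,1,0,2,0,0,1,0,0,0,3,0,0,3,0,0,0,0,1,0,0,0,0,0,1,0,0,1,2,0,0,1,3,0,0,0,0,0,0,2]
Step 15: insert fyo at [14, 31] -> counters=[1,0,0,0,2,1,0,2,0,0,1,0,0,0,4,0,0,3,0,0,0,0,1,0,0,0,0,0,1,0,0,2,2,0,0,1,3,0,0,0,0,0,0,2]
Step 16: insert im at [0, 43] -> counters=[2,0,0,0,2,1,0,2,0,0,1,0,0,0,4,0,0,3,0,0,0,0,1,0,0,0,0,0,1,0,0,2,2,0,0,1,3,0,0,0,0,0,0,3]
Step 17: delete x at [10, 28] -> counters=[2,0,0,0,2,1,0,2,0,0,0,0,0,0,4,0,0,3,0,0,0,0,1,0,0,0,0,0,0,0,0,2,2,0,0,1,3,0,0,0,0,0,0,3]
Step 18: insert fyo at [14, 31] -> counters=[2,0,0,0,2,1,0,2,0,0,0,0,0,0,5,0,0,3,0,0,0,0,1,0,0,0,0,0,0,0,0,3,2,0,0,1,3,0,0,0,0,0,0,3]
Query z: check counters[5]=1 counters[17]=3 -> maybe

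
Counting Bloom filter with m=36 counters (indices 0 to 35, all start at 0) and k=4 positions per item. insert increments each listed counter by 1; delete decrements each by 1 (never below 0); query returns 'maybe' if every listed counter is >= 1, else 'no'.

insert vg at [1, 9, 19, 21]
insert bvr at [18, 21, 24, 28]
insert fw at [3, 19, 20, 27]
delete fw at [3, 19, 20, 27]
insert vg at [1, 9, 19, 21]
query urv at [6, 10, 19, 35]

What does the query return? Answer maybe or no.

Answer: no

Derivation:
Step 1: insert vg at [1, 9, 19, 21] -> counters=[0,1,0,0,0,0,0,0,0,1,0,0,0,0,0,0,0,0,0,1,0,1,0,0,0,0,0,0,0,0,0,0,0,0,0,0]
Step 2: insert bvr at [18, 21, 24, 28] -> counters=[0,1,0,0,0,0,0,0,0,1,0,0,0,0,0,0,0,0,1,1,0,2,0,0,1,0,0,0,1,0,0,0,0,0,0,0]
Step 3: insert fw at [3, 19, 20, 27] -> counters=[0,1,0,1,0,0,0,0,0,1,0,0,0,0,0,0,0,0,1,2,1,2,0,0,1,0,0,1,1,0,0,0,0,0,0,0]
Step 4: delete fw at [3, 19, 20, 27] -> counters=[0,1,0,0,0,0,0,0,0,1,0,0,0,0,0,0,0,0,1,1,0,2,0,0,1,0,0,0,1,0,0,0,0,0,0,0]
Step 5: insert vg at [1, 9, 19, 21] -> counters=[0,2,0,0,0,0,0,0,0,2,0,0,0,0,0,0,0,0,1,2,0,3,0,0,1,0,0,0,1,0,0,0,0,0,0,0]
Query urv: check counters[6]=0 counters[10]=0 counters[19]=2 counters[35]=0 -> no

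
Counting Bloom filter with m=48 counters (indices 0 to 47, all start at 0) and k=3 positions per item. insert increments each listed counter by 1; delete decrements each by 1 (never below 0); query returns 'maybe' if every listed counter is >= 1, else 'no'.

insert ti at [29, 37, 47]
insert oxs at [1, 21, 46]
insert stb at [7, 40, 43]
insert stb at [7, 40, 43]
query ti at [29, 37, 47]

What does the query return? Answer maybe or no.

Step 1: insert ti at [29, 37, 47] -> counters=[0,0,0,0,0,0,0,0,0,0,0,0,0,0,0,0,0,0,0,0,0,0,0,0,0,0,0,0,0,1,0,0,0,0,0,0,0,1,0,0,0,0,0,0,0,0,0,1]
Step 2: insert oxs at [1, 21, 46] -> counters=[0,1,0,0,0,0,0,0,0,0,0,0,0,0,0,0,0,0,0,0,0,1,0,0,0,0,0,0,0,1,0,0,0,0,0,0,0,1,0,0,0,0,0,0,0,0,1,1]
Step 3: insert stb at [7, 40, 43] -> counters=[0,1,0,0,0,0,0,1,0,0,0,0,0,0,0,0,0,0,0,0,0,1,0,0,0,0,0,0,0,1,0,0,0,0,0,0,0,1,0,0,1,0,0,1,0,0,1,1]
Step 4: insert stb at [7, 40, 43] -> counters=[0,1,0,0,0,0,0,2,0,0,0,0,0,0,0,0,0,0,0,0,0,1,0,0,0,0,0,0,0,1,0,0,0,0,0,0,0,1,0,0,2,0,0,2,0,0,1,1]
Query ti: check counters[29]=1 counters[37]=1 counters[47]=1 -> maybe

Answer: maybe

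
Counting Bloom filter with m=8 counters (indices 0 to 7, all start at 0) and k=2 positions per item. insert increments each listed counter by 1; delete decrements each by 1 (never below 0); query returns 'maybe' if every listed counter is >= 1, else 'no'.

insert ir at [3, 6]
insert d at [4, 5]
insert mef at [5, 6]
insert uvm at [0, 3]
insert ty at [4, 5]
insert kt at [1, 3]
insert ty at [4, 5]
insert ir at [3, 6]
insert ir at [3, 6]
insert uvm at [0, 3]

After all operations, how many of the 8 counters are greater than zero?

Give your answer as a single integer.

Answer: 6

Derivation:
Step 1: insert ir at [3, 6] -> counters=[0,0,0,1,0,0,1,0]
Step 2: insert d at [4, 5] -> counters=[0,0,0,1,1,1,1,0]
Step 3: insert mef at [5, 6] -> counters=[0,0,0,1,1,2,2,0]
Step 4: insert uvm at [0, 3] -> counters=[1,0,0,2,1,2,2,0]
Step 5: insert ty at [4, 5] -> counters=[1,0,0,2,2,3,2,0]
Step 6: insert kt at [1, 3] -> counters=[1,1,0,3,2,3,2,0]
Step 7: insert ty at [4, 5] -> counters=[1,1,0,3,3,4,2,0]
Step 8: insert ir at [3, 6] -> counters=[1,1,0,4,3,4,3,0]
Step 9: insert ir at [3, 6] -> counters=[1,1,0,5,3,4,4,0]
Step 10: insert uvm at [0, 3] -> counters=[2,1,0,6,3,4,4,0]
Final counters=[2,1,0,6,3,4,4,0] -> 6 nonzero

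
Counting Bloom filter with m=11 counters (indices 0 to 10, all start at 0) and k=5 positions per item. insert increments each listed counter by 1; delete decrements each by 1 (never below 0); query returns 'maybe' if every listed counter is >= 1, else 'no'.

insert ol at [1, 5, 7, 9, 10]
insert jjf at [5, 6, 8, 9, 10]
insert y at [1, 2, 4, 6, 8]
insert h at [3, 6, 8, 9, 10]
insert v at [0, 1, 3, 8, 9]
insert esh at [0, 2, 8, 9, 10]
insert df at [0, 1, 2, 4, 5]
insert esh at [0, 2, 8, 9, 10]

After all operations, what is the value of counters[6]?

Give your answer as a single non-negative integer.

Answer: 3

Derivation:
Step 1: insert ol at [1, 5, 7, 9, 10] -> counters=[0,1,0,0,0,1,0,1,0,1,1]
Step 2: insert jjf at [5, 6, 8, 9, 10] -> counters=[0,1,0,0,0,2,1,1,1,2,2]
Step 3: insert y at [1, 2, 4, 6, 8] -> counters=[0,2,1,0,1,2,2,1,2,2,2]
Step 4: insert h at [3, 6, 8, 9, 10] -> counters=[0,2,1,1,1,2,3,1,3,3,3]
Step 5: insert v at [0, 1, 3, 8, 9] -> counters=[1,3,1,2,1,2,3,1,4,4,3]
Step 6: insert esh at [0, 2, 8, 9, 10] -> counters=[2,3,2,2,1,2,3,1,5,5,4]
Step 7: insert df at [0, 1, 2, 4, 5] -> counters=[3,4,3,2,2,3,3,1,5,5,4]
Step 8: insert esh at [0, 2, 8, 9, 10] -> counters=[4,4,4,2,2,3,3,1,6,6,5]
Final counters=[4,4,4,2,2,3,3,1,6,6,5] -> counters[6]=3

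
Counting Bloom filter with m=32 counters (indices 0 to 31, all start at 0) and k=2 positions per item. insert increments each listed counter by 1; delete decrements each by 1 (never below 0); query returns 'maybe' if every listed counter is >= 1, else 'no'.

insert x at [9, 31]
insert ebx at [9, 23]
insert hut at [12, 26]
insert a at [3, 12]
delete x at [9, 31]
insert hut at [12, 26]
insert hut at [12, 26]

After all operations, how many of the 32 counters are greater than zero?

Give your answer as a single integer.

Answer: 5

Derivation:
Step 1: insert x at [9, 31] -> counters=[0,0,0,0,0,0,0,0,0,1,0,0,0,0,0,0,0,0,0,0,0,0,0,0,0,0,0,0,0,0,0,1]
Step 2: insert ebx at [9, 23] -> counters=[0,0,0,0,0,0,0,0,0,2,0,0,0,0,0,0,0,0,0,0,0,0,0,1,0,0,0,0,0,0,0,1]
Step 3: insert hut at [12, 26] -> counters=[0,0,0,0,0,0,0,0,0,2,0,0,1,0,0,0,0,0,0,0,0,0,0,1,0,0,1,0,0,0,0,1]
Step 4: insert a at [3, 12] -> counters=[0,0,0,1,0,0,0,0,0,2,0,0,2,0,0,0,0,0,0,0,0,0,0,1,0,0,1,0,0,0,0,1]
Step 5: delete x at [9, 31] -> counters=[0,0,0,1,0,0,0,0,0,1,0,0,2,0,0,0,0,0,0,0,0,0,0,1,0,0,1,0,0,0,0,0]
Step 6: insert hut at [12, 26] -> counters=[0,0,0,1,0,0,0,0,0,1,0,0,3,0,0,0,0,0,0,0,0,0,0,1,0,0,2,0,0,0,0,0]
Step 7: insert hut at [12, 26] -> counters=[0,0,0,1,0,0,0,0,0,1,0,0,4,0,0,0,0,0,0,0,0,0,0,1,0,0,3,0,0,0,0,0]
Final counters=[0,0,0,1,0,0,0,0,0,1,0,0,4,0,0,0,0,0,0,0,0,0,0,1,0,0,3,0,0,0,0,0] -> 5 nonzero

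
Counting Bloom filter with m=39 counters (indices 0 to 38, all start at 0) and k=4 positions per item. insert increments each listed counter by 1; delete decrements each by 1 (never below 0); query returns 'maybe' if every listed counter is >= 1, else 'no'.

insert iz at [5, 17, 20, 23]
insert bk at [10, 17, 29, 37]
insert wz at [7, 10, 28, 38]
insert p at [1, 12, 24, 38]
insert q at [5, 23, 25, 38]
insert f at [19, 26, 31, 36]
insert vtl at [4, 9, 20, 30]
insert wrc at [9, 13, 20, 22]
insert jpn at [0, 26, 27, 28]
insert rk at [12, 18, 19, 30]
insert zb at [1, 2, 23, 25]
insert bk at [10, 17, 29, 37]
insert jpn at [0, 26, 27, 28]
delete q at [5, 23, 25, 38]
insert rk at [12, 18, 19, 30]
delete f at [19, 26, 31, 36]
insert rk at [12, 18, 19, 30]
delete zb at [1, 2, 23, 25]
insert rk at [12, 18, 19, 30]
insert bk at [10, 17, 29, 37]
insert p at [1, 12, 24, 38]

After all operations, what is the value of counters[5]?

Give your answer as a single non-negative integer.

Answer: 1

Derivation:
Step 1: insert iz at [5, 17, 20, 23] -> counters=[0,0,0,0,0,1,0,0,0,0,0,0,0,0,0,0,0,1,0,0,1,0,0,1,0,0,0,0,0,0,0,0,0,0,0,0,0,0,0]
Step 2: insert bk at [10, 17, 29, 37] -> counters=[0,0,0,0,0,1,0,0,0,0,1,0,0,0,0,0,0,2,0,0,1,0,0,1,0,0,0,0,0,1,0,0,0,0,0,0,0,1,0]
Step 3: insert wz at [7, 10, 28, 38] -> counters=[0,0,0,0,0,1,0,1,0,0,2,0,0,0,0,0,0,2,0,0,1,0,0,1,0,0,0,0,1,1,0,0,0,0,0,0,0,1,1]
Step 4: insert p at [1, 12, 24, 38] -> counters=[0,1,0,0,0,1,0,1,0,0,2,0,1,0,0,0,0,2,0,0,1,0,0,1,1,0,0,0,1,1,0,0,0,0,0,0,0,1,2]
Step 5: insert q at [5, 23, 25, 38] -> counters=[0,1,0,0,0,2,0,1,0,0,2,0,1,0,0,0,0,2,0,0,1,0,0,2,1,1,0,0,1,1,0,0,0,0,0,0,0,1,3]
Step 6: insert f at [19, 26, 31, 36] -> counters=[0,1,0,0,0,2,0,1,0,0,2,0,1,0,0,0,0,2,0,1,1,0,0,2,1,1,1,0,1,1,0,1,0,0,0,0,1,1,3]
Step 7: insert vtl at [4, 9, 20, 30] -> counters=[0,1,0,0,1,2,0,1,0,1,2,0,1,0,0,0,0,2,0,1,2,0,0,2,1,1,1,0,1,1,1,1,0,0,0,0,1,1,3]
Step 8: insert wrc at [9, 13, 20, 22] -> counters=[0,1,0,0,1,2,0,1,0,2,2,0,1,1,0,0,0,2,0,1,3,0,1,2,1,1,1,0,1,1,1,1,0,0,0,0,1,1,3]
Step 9: insert jpn at [0, 26, 27, 28] -> counters=[1,1,0,0,1,2,0,1,0,2,2,0,1,1,0,0,0,2,0,1,3,0,1,2,1,1,2,1,2,1,1,1,0,0,0,0,1,1,3]
Step 10: insert rk at [12, 18, 19, 30] -> counters=[1,1,0,0,1,2,0,1,0,2,2,0,2,1,0,0,0,2,1,2,3,0,1,2,1,1,2,1,2,1,2,1,0,0,0,0,1,1,3]
Step 11: insert zb at [1, 2, 23, 25] -> counters=[1,2,1,0,1,2,0,1,0,2,2,0,2,1,0,0,0,2,1,2,3,0,1,3,1,2,2,1,2,1,2,1,0,0,0,0,1,1,3]
Step 12: insert bk at [10, 17, 29, 37] -> counters=[1,2,1,0,1,2,0,1,0,2,3,0,2,1,0,0,0,3,1,2,3,0,1,3,1,2,2,1,2,2,2,1,0,0,0,0,1,2,3]
Step 13: insert jpn at [0, 26, 27, 28] -> counters=[2,2,1,0,1,2,0,1,0,2,3,0,2,1,0,0,0,3,1,2,3,0,1,3,1,2,3,2,3,2,2,1,0,0,0,0,1,2,3]
Step 14: delete q at [5, 23, 25, 38] -> counters=[2,2,1,0,1,1,0,1,0,2,3,0,2,1,0,0,0,3,1,2,3,0,1,2,1,1,3,2,3,2,2,1,0,0,0,0,1,2,2]
Step 15: insert rk at [12, 18, 19, 30] -> counters=[2,2,1,0,1,1,0,1,0,2,3,0,3,1,0,0,0,3,2,3,3,0,1,2,1,1,3,2,3,2,3,1,0,0,0,0,1,2,2]
Step 16: delete f at [19, 26, 31, 36] -> counters=[2,2,1,0,1,1,0,1,0,2,3,0,3,1,0,0,0,3,2,2,3,0,1,2,1,1,2,2,3,2,3,0,0,0,0,0,0,2,2]
Step 17: insert rk at [12, 18, 19, 30] -> counters=[2,2,1,0,1,1,0,1,0,2,3,0,4,1,0,0,0,3,3,3,3,0,1,2,1,1,2,2,3,2,4,0,0,0,0,0,0,2,2]
Step 18: delete zb at [1, 2, 23, 25] -> counters=[2,1,0,0,1,1,0,1,0,2,3,0,4,1,0,0,0,3,3,3,3,0,1,1,1,0,2,2,3,2,4,0,0,0,0,0,0,2,2]
Step 19: insert rk at [12, 18, 19, 30] -> counters=[2,1,0,0,1,1,0,1,0,2,3,0,5,1,0,0,0,3,4,4,3,0,1,1,1,0,2,2,3,2,5,0,0,0,0,0,0,2,2]
Step 20: insert bk at [10, 17, 29, 37] -> counters=[2,1,0,0,1,1,0,1,0,2,4,0,5,1,0,0,0,4,4,4,3,0,1,1,1,0,2,2,3,3,5,0,0,0,0,0,0,3,2]
Step 21: insert p at [1, 12, 24, 38] -> counters=[2,2,0,0,1,1,0,1,0,2,4,0,6,1,0,0,0,4,4,4,3,0,1,1,2,0,2,2,3,3,5,0,0,0,0,0,0,3,3]
Final counters=[2,2,0,0,1,1,0,1,0,2,4,0,6,1,0,0,0,4,4,4,3,0,1,1,2,0,2,2,3,3,5,0,0,0,0,0,0,3,3] -> counters[5]=1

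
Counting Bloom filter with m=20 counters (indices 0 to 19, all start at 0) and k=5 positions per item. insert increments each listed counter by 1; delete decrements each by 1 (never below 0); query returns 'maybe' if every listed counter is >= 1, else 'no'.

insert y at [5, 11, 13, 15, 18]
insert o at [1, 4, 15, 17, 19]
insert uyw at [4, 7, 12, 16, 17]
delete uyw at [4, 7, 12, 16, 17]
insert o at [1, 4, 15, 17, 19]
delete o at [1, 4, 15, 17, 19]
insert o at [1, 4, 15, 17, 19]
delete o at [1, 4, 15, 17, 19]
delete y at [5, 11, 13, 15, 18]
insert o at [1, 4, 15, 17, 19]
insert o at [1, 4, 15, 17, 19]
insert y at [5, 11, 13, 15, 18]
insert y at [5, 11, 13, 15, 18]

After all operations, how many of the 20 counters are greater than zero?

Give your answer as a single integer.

Step 1: insert y at [5, 11, 13, 15, 18] -> counters=[0,0,0,0,0,1,0,0,0,0,0,1,0,1,0,1,0,0,1,0]
Step 2: insert o at [1, 4, 15, 17, 19] -> counters=[0,1,0,0,1,1,0,0,0,0,0,1,0,1,0,2,0,1,1,1]
Step 3: insert uyw at [4, 7, 12, 16, 17] -> counters=[0,1,0,0,2,1,0,1,0,0,0,1,1,1,0,2,1,2,1,1]
Step 4: delete uyw at [4, 7, 12, 16, 17] -> counters=[0,1,0,0,1,1,0,0,0,0,0,1,0,1,0,2,0,1,1,1]
Step 5: insert o at [1, 4, 15, 17, 19] -> counters=[0,2,0,0,2,1,0,0,0,0,0,1,0,1,0,3,0,2,1,2]
Step 6: delete o at [1, 4, 15, 17, 19] -> counters=[0,1,0,0,1,1,0,0,0,0,0,1,0,1,0,2,0,1,1,1]
Step 7: insert o at [1, 4, 15, 17, 19] -> counters=[0,2,0,0,2,1,0,0,0,0,0,1,0,1,0,3,0,2,1,2]
Step 8: delete o at [1, 4, 15, 17, 19] -> counters=[0,1,0,0,1,1,0,0,0,0,0,1,0,1,0,2,0,1,1,1]
Step 9: delete y at [5, 11, 13, 15, 18] -> counters=[0,1,0,0,1,0,0,0,0,0,0,0,0,0,0,1,0,1,0,1]
Step 10: insert o at [1, 4, 15, 17, 19] -> counters=[0,2,0,0,2,0,0,0,0,0,0,0,0,0,0,2,0,2,0,2]
Step 11: insert o at [1, 4, 15, 17, 19] -> counters=[0,3,0,0,3,0,0,0,0,0,0,0,0,0,0,3,0,3,0,3]
Step 12: insert y at [5, 11, 13, 15, 18] -> counters=[0,3,0,0,3,1,0,0,0,0,0,1,0,1,0,4,0,3,1,3]
Step 13: insert y at [5, 11, 13, 15, 18] -> counters=[0,3,0,0,3,2,0,0,0,0,0,2,0,2,0,5,0,3,2,3]
Final counters=[0,3,0,0,3,2,0,0,0,0,0,2,0,2,0,5,0,3,2,3] -> 9 nonzero

Answer: 9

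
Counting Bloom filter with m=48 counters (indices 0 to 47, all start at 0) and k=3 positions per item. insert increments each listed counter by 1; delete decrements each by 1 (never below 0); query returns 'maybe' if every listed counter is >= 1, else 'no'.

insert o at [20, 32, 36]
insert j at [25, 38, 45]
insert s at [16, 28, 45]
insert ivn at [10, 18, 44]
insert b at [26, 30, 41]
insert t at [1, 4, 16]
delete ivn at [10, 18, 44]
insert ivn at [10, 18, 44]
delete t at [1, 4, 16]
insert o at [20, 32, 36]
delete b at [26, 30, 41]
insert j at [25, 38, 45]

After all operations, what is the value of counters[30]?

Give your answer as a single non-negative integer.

Answer: 0

Derivation:
Step 1: insert o at [20, 32, 36] -> counters=[0,0,0,0,0,0,0,0,0,0,0,0,0,0,0,0,0,0,0,0,1,0,0,0,0,0,0,0,0,0,0,0,1,0,0,0,1,0,0,0,0,0,0,0,0,0,0,0]
Step 2: insert j at [25, 38, 45] -> counters=[0,0,0,0,0,0,0,0,0,0,0,0,0,0,0,0,0,0,0,0,1,0,0,0,0,1,0,0,0,0,0,0,1,0,0,0,1,0,1,0,0,0,0,0,0,1,0,0]
Step 3: insert s at [16, 28, 45] -> counters=[0,0,0,0,0,0,0,0,0,0,0,0,0,0,0,0,1,0,0,0,1,0,0,0,0,1,0,0,1,0,0,0,1,0,0,0,1,0,1,0,0,0,0,0,0,2,0,0]
Step 4: insert ivn at [10, 18, 44] -> counters=[0,0,0,0,0,0,0,0,0,0,1,0,0,0,0,0,1,0,1,0,1,0,0,0,0,1,0,0,1,0,0,0,1,0,0,0,1,0,1,0,0,0,0,0,1,2,0,0]
Step 5: insert b at [26, 30, 41] -> counters=[0,0,0,0,0,0,0,0,0,0,1,0,0,0,0,0,1,0,1,0,1,0,0,0,0,1,1,0,1,0,1,0,1,0,0,0,1,0,1,0,0,1,0,0,1,2,0,0]
Step 6: insert t at [1, 4, 16] -> counters=[0,1,0,0,1,0,0,0,0,0,1,0,0,0,0,0,2,0,1,0,1,0,0,0,0,1,1,0,1,0,1,0,1,0,0,0,1,0,1,0,0,1,0,0,1,2,0,0]
Step 7: delete ivn at [10, 18, 44] -> counters=[0,1,0,0,1,0,0,0,0,0,0,0,0,0,0,0,2,0,0,0,1,0,0,0,0,1,1,0,1,0,1,0,1,0,0,0,1,0,1,0,0,1,0,0,0,2,0,0]
Step 8: insert ivn at [10, 18, 44] -> counters=[0,1,0,0,1,0,0,0,0,0,1,0,0,0,0,0,2,0,1,0,1,0,0,0,0,1,1,0,1,0,1,0,1,0,0,0,1,0,1,0,0,1,0,0,1,2,0,0]
Step 9: delete t at [1, 4, 16] -> counters=[0,0,0,0,0,0,0,0,0,0,1,0,0,0,0,0,1,0,1,0,1,0,0,0,0,1,1,0,1,0,1,0,1,0,0,0,1,0,1,0,0,1,0,0,1,2,0,0]
Step 10: insert o at [20, 32, 36] -> counters=[0,0,0,0,0,0,0,0,0,0,1,0,0,0,0,0,1,0,1,0,2,0,0,0,0,1,1,0,1,0,1,0,2,0,0,0,2,0,1,0,0,1,0,0,1,2,0,0]
Step 11: delete b at [26, 30, 41] -> counters=[0,0,0,0,0,0,0,0,0,0,1,0,0,0,0,0,1,0,1,0,2,0,0,0,0,1,0,0,1,0,0,0,2,0,0,0,2,0,1,0,0,0,0,0,1,2,0,0]
Step 12: insert j at [25, 38, 45] -> counters=[0,0,0,0,0,0,0,0,0,0,1,0,0,0,0,0,1,0,1,0,2,0,0,0,0,2,0,0,1,0,0,0,2,0,0,0,2,0,2,0,0,0,0,0,1,3,0,0]
Final counters=[0,0,0,0,0,0,0,0,0,0,1,0,0,0,0,0,1,0,1,0,2,0,0,0,0,2,0,0,1,0,0,0,2,0,0,0,2,0,2,0,0,0,0,0,1,3,0,0] -> counters[30]=0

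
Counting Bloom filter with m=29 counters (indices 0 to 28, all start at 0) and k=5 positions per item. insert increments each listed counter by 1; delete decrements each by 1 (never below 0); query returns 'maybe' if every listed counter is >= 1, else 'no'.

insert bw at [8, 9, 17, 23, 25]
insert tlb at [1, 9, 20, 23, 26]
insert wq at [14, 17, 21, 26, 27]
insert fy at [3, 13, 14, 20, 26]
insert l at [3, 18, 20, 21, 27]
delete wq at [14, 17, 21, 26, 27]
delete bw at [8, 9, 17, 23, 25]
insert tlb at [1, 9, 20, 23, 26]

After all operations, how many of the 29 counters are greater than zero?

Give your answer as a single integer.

Answer: 11

Derivation:
Step 1: insert bw at [8, 9, 17, 23, 25] -> counters=[0,0,0,0,0,0,0,0,1,1,0,0,0,0,0,0,0,1,0,0,0,0,0,1,0,1,0,0,0]
Step 2: insert tlb at [1, 9, 20, 23, 26] -> counters=[0,1,0,0,0,0,0,0,1,2,0,0,0,0,0,0,0,1,0,0,1,0,0,2,0,1,1,0,0]
Step 3: insert wq at [14, 17, 21, 26, 27] -> counters=[0,1,0,0,0,0,0,0,1,2,0,0,0,0,1,0,0,2,0,0,1,1,0,2,0,1,2,1,0]
Step 4: insert fy at [3, 13, 14, 20, 26] -> counters=[0,1,0,1,0,0,0,0,1,2,0,0,0,1,2,0,0,2,0,0,2,1,0,2,0,1,3,1,0]
Step 5: insert l at [3, 18, 20, 21, 27] -> counters=[0,1,0,2,0,0,0,0,1,2,0,0,0,1,2,0,0,2,1,0,3,2,0,2,0,1,3,2,0]
Step 6: delete wq at [14, 17, 21, 26, 27] -> counters=[0,1,0,2,0,0,0,0,1,2,0,0,0,1,1,0,0,1,1,0,3,1,0,2,0,1,2,1,0]
Step 7: delete bw at [8, 9, 17, 23, 25] -> counters=[0,1,0,2,0,0,0,0,0,1,0,0,0,1,1,0,0,0,1,0,3,1,0,1,0,0,2,1,0]
Step 8: insert tlb at [1, 9, 20, 23, 26] -> counters=[0,2,0,2,0,0,0,0,0,2,0,0,0,1,1,0,0,0,1,0,4,1,0,2,0,0,3,1,0]
Final counters=[0,2,0,2,0,0,0,0,0,2,0,0,0,1,1,0,0,0,1,0,4,1,0,2,0,0,3,1,0] -> 11 nonzero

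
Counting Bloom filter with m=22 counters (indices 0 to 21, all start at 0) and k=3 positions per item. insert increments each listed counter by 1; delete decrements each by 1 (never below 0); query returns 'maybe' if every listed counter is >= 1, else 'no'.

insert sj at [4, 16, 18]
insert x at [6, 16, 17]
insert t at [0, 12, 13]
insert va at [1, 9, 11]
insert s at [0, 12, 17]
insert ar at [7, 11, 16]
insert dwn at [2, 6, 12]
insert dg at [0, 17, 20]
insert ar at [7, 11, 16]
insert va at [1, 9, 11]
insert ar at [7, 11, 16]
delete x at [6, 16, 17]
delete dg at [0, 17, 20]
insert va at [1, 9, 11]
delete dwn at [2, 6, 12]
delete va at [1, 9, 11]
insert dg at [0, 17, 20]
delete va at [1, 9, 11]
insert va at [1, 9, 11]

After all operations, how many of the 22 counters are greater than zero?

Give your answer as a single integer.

Answer: 12

Derivation:
Step 1: insert sj at [4, 16, 18] -> counters=[0,0,0,0,1,0,0,0,0,0,0,0,0,0,0,0,1,0,1,0,0,0]
Step 2: insert x at [6, 16, 17] -> counters=[0,0,0,0,1,0,1,0,0,0,0,0,0,0,0,0,2,1,1,0,0,0]
Step 3: insert t at [0, 12, 13] -> counters=[1,0,0,0,1,0,1,0,0,0,0,0,1,1,0,0,2,1,1,0,0,0]
Step 4: insert va at [1, 9, 11] -> counters=[1,1,0,0,1,0,1,0,0,1,0,1,1,1,0,0,2,1,1,0,0,0]
Step 5: insert s at [0, 12, 17] -> counters=[2,1,0,0,1,0,1,0,0,1,0,1,2,1,0,0,2,2,1,0,0,0]
Step 6: insert ar at [7, 11, 16] -> counters=[2,1,0,0,1,0,1,1,0,1,0,2,2,1,0,0,3,2,1,0,0,0]
Step 7: insert dwn at [2, 6, 12] -> counters=[2,1,1,0,1,0,2,1,0,1,0,2,3,1,0,0,3,2,1,0,0,0]
Step 8: insert dg at [0, 17, 20] -> counters=[3,1,1,0,1,0,2,1,0,1,0,2,3,1,0,0,3,3,1,0,1,0]
Step 9: insert ar at [7, 11, 16] -> counters=[3,1,1,0,1,0,2,2,0,1,0,3,3,1,0,0,4,3,1,0,1,0]
Step 10: insert va at [1, 9, 11] -> counters=[3,2,1,0,1,0,2,2,0,2,0,4,3,1,0,0,4,3,1,0,1,0]
Step 11: insert ar at [7, 11, 16] -> counters=[3,2,1,0,1,0,2,3,0,2,0,5,3,1,0,0,5,3,1,0,1,0]
Step 12: delete x at [6, 16, 17] -> counters=[3,2,1,0,1,0,1,3,0,2,0,5,3,1,0,0,4,2,1,0,1,0]
Step 13: delete dg at [0, 17, 20] -> counters=[2,2,1,0,1,0,1,3,0,2,0,5,3,1,0,0,4,1,1,0,0,0]
Step 14: insert va at [1, 9, 11] -> counters=[2,3,1,0,1,0,1,3,0,3,0,6,3,1,0,0,4,1,1,0,0,0]
Step 15: delete dwn at [2, 6, 12] -> counters=[2,3,0,0,1,0,0,3,0,3,0,6,2,1,0,0,4,1,1,0,0,0]
Step 16: delete va at [1, 9, 11] -> counters=[2,2,0,0,1,0,0,3,0,2,0,5,2,1,0,0,4,1,1,0,0,0]
Step 17: insert dg at [0, 17, 20] -> counters=[3,2,0,0,1,0,0,3,0,2,0,5,2,1,0,0,4,2,1,0,1,0]
Step 18: delete va at [1, 9, 11] -> counters=[3,1,0,0,1,0,0,3,0,1,0,4,2,1,0,0,4,2,1,0,1,0]
Step 19: insert va at [1, 9, 11] -> counters=[3,2,0,0,1,0,0,3,0,2,0,5,2,1,0,0,4,2,1,0,1,0]
Final counters=[3,2,0,0,1,0,0,3,0,2,0,5,2,1,0,0,4,2,1,0,1,0] -> 12 nonzero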